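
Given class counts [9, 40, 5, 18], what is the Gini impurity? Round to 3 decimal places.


Total = 72. Proportions: 9/72, 40/72, 5/72, 18/72. sum(p_i^2) = 0.3916. Gini = 1 - 0.3916 = 0.6084, which rounds to 0.608.

0.608


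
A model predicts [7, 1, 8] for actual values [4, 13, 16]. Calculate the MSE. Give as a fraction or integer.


MSE = (1/3) * ((4-7)^2=9 + (13-1)^2=144 + (16-8)^2=64). Sum = 217. MSE = 217/3.

217/3


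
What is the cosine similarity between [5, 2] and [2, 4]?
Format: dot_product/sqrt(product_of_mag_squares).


dot = 18. |a|^2 = 29, |b|^2 = 20. cos = 18/sqrt(580).

18/sqrt(580)


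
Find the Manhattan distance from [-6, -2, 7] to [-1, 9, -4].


d = sum of absolute differences: |-6--1|=5 + |-2-9|=11 + |7--4|=11 = 27.

27


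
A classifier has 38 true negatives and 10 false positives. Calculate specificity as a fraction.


Specificity = TN / (TN + FP) = 38 / 48 = 19/24.

19/24


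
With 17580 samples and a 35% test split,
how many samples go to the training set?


Test set = 17580 * 35% = 6153. Training set = 17580 - 6153 = 11427.

11427


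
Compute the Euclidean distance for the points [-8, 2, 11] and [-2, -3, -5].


d = sqrt(sum of squared differences). (-8--2)^2=36, (2--3)^2=25, (11--5)^2=256. Sum = 317.

sqrt(317)


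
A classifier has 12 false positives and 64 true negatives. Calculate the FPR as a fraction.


FPR = FP / (FP + TN) = 12 / 76 = 3/19.

3/19


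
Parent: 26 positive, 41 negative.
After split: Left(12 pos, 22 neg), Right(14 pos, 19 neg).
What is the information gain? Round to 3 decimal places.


H(parent) = 0.9635. H(left) = 0.9367, H(right) = 0.9834. Weighted = (34/67)*0.9367 + (33/67)*0.9834 = 0.9597. IG = 0.9635 - 0.9597 = 0.0038, which rounds to 0.004.

0.004


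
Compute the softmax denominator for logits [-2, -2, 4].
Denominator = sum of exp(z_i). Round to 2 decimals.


Denom = e^-2=0.1353 + e^-2=0.1353 + e^4=54.5982. Sum = 54.8688, which rounds to 54.87.

54.87


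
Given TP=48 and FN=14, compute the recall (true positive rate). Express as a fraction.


Recall = TP / (TP + FN) = 48 / 62 = 24/31.

24/31


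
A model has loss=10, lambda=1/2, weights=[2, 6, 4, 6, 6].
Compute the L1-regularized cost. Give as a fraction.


L1 norm = sum(|w|) = 24. J = 10 + 1/2 * 24 = 22.

22


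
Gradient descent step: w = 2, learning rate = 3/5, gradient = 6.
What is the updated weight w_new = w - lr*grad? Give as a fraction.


w_new = 2 - 3/5 * 6 = 2 - 18/5 = -8/5.

-8/5


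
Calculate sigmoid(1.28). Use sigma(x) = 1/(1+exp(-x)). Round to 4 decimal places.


sigma(1.28) = 1/(1+e^(-1.28)) = 1/(1+0.278037) = 1/1.278037 = 0.7824.

0.7824


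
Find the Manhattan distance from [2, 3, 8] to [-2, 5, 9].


d = sum of absolute differences: |2--2|=4 + |3-5|=2 + |8-9|=1 = 7.

7


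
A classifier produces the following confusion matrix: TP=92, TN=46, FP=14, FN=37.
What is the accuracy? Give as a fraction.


Accuracy = (TP + TN) / (TP + TN + FP + FN) = (92 + 46) / 189 = 46/63.

46/63


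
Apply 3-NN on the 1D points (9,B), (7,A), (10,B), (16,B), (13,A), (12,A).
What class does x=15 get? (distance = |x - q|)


Distances: |9-15|=6, |7-15|=8, |10-15|=5, |16-15|=1, |13-15|=2, |12-15|=3. 3 nearest: (16,B), (13,A), (12,A). Counts: {'B': 1, 'A': 2}. Majority class: A.

A


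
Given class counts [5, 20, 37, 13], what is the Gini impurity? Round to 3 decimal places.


Total = 75. Proportions: 5/75, 20/75, 37/75, 13/75. sum(p_i^2) = 0.3490. Gini = 1 - 0.3490 = 0.6510, which rounds to 0.651.

0.651


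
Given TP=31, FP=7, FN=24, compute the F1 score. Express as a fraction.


Precision = 31/38 = 31/38. Recall = 31/55 = 31/55. F1 = 2*P*R/(P+R) = 2/3.

2/3


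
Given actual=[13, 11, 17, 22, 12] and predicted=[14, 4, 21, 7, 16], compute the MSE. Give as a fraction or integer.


MSE = (1/5) * ((13-14)^2=1 + (11-4)^2=49 + (17-21)^2=16 + (22-7)^2=225 + (12-16)^2=16). Sum = 307. MSE = 307/5.

307/5


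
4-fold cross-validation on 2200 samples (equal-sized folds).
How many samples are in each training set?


Each validation fold has 2200/4 = 550 samples. Training set = 2200 - 550 = 1650.

1650


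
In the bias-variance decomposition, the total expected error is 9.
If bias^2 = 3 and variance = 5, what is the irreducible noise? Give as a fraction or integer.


Total error = bias^2 + variance + irreducible noise. So irreducible noise = 9 - 3 - 5 = 1.

1


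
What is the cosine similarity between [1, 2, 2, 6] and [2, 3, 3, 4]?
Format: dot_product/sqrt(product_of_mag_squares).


dot = 38. |a|^2 = 45, |b|^2 = 38. cos = 38/sqrt(1710).

38/sqrt(1710)


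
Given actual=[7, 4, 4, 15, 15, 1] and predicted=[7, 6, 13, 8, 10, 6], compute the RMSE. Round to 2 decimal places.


MSE = 30.6667. RMSE = sqrt(30.6667) = 5.54.

5.54


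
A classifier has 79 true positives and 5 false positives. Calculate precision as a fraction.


Precision = TP / (TP + FP) = 79 / 84 = 79/84.

79/84


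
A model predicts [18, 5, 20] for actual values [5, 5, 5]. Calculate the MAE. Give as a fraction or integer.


MAE = (1/3) * (|5-18|=13 + |5-5|=0 + |5-20|=15). Sum = 28. MAE = 28/3.

28/3


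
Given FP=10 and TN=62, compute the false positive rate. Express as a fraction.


FPR = FP / (FP + TN) = 10 / 72 = 5/36.

5/36


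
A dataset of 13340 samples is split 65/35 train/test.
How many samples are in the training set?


Test set = 13340 * 35% = 4669. Training set = 13340 - 4669 = 8671.

8671


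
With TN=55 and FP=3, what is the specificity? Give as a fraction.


Specificity = TN / (TN + FP) = 55 / 58 = 55/58.

55/58


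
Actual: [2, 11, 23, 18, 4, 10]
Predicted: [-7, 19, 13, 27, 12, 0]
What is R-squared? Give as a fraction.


Mean(y) = 34/3. SS_res = 490. SS_tot = 970/3. R^2 = 1 - 490/(970/3) = -50/97.

-50/97


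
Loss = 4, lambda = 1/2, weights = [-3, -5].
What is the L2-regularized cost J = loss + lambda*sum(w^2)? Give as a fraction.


L2 sq norm = sum(w^2) = 34. J = 4 + 1/2 * 34 = 21.

21


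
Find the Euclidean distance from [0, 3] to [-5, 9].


d = sqrt(sum of squared differences). (0--5)^2=25, (3-9)^2=36. Sum = 61.

sqrt(61)


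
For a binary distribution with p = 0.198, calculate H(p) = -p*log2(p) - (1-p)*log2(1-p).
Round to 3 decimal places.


H = -0.198*log2(0.198) - 0.802*log2(0.802) = 0.718.

0.718


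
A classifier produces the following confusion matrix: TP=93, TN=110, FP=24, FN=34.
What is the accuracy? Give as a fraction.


Accuracy = (TP + TN) / (TP + TN + FP + FN) = (93 + 110) / 261 = 7/9.

7/9


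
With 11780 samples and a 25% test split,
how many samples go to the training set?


Test set = 11780 * 25% = 2945. Training set = 11780 - 2945 = 8835.

8835


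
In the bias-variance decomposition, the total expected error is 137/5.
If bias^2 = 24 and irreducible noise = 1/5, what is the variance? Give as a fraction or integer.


Total error = bias^2 + variance + irreducible noise. So variance = 137/5 - 24 - 1/5 = 16/5.

16/5


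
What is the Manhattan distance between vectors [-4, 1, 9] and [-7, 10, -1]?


d = sum of absolute differences: |-4--7|=3 + |1-10|=9 + |9--1|=10 = 22.

22


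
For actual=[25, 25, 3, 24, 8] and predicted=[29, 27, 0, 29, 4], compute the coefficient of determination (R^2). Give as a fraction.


Mean(y) = 17. SS_res = 70. SS_tot = 454. R^2 = 1 - 70/(454) = 192/227.

192/227


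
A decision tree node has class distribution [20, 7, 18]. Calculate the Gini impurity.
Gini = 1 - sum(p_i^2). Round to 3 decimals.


Total = 45. Proportions: 20/45, 7/45, 18/45. sum(p_i^2) = 0.3817. Gini = 1 - 0.3817 = 0.6183, which rounds to 0.618.

0.618


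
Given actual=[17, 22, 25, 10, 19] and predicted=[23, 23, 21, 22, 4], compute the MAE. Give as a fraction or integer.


MAE = (1/5) * (|17-23|=6 + |22-23|=1 + |25-21|=4 + |10-22|=12 + |19-4|=15). Sum = 38. MAE = 38/5.

38/5


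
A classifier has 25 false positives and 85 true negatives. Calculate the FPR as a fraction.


FPR = FP / (FP + TN) = 25 / 110 = 5/22.

5/22


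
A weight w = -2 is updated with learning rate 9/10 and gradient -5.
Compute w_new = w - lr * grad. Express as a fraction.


w_new = -2 - 9/10 * -5 = -2 - -9/2 = 5/2.

5/2


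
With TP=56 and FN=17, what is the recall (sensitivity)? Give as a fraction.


Recall = TP / (TP + FN) = 56 / 73 = 56/73.

56/73


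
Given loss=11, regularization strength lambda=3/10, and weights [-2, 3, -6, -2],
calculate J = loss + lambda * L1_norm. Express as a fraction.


L1 norm = sum(|w|) = 13. J = 11 + 3/10 * 13 = 149/10.

149/10


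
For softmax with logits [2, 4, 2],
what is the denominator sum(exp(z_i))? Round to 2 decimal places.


Denom = e^2=7.3891 + e^4=54.5982 + e^2=7.3891. Sum = 69.3764, which rounds to 69.38.

69.38


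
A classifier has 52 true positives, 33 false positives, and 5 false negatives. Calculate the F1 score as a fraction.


Precision = 52/85 = 52/85. Recall = 52/57 = 52/57. F1 = 2*P*R/(P+R) = 52/71.

52/71


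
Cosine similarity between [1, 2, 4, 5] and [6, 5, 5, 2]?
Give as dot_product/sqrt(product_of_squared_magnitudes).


dot = 46. |a|^2 = 46, |b|^2 = 90. cos = 46/sqrt(4140).

46/sqrt(4140)


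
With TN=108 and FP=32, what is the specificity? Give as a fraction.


Specificity = TN / (TN + FP) = 108 / 140 = 27/35.

27/35


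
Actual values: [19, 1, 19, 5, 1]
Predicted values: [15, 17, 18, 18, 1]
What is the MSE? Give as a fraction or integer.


MSE = (1/5) * ((19-15)^2=16 + (1-17)^2=256 + (19-18)^2=1 + (5-18)^2=169 + (1-1)^2=0). Sum = 442. MSE = 442/5.

442/5


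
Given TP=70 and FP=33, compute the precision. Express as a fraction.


Precision = TP / (TP + FP) = 70 / 103 = 70/103.

70/103


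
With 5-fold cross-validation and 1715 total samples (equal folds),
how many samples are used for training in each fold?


Each validation fold has 1715/5 = 343 samples. Training set = 1715 - 343 = 1372.

1372


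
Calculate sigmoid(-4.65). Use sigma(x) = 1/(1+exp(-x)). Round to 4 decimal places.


sigma(-4.65) = 1/(1+e^(4.65)) = 1/(1+104.584986) = 1/105.584986 = 0.0095.

0.0095


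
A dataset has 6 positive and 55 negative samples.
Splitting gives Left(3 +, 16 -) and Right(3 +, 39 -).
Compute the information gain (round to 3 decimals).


H(parent) = 0.4638. H(left) = 0.6292, H(right) = 0.3712. Weighted = (19/61)*0.6292 + (42/61)*0.3712 = 0.4516. IG = 0.4638 - 0.4516 = 0.0122, which rounds to 0.012.

0.012


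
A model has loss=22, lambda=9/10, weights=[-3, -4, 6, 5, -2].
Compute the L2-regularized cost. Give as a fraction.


L2 sq norm = sum(w^2) = 90. J = 22 + 9/10 * 90 = 103.

103


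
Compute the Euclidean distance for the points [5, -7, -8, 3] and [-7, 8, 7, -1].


d = sqrt(sum of squared differences). (5--7)^2=144, (-7-8)^2=225, (-8-7)^2=225, (3--1)^2=16. Sum = 610.

sqrt(610)


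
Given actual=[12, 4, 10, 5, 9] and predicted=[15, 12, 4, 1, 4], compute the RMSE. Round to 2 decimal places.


MSE = 30.0000. RMSE = sqrt(30.0000) = 5.48.

5.48


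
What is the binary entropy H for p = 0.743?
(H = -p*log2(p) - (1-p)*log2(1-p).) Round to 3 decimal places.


H = -0.743*log2(0.743) - 0.257*log2(0.257) = 0.822.

0.822


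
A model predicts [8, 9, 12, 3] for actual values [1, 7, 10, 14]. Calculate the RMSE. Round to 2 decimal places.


MSE = 44.5000. RMSE = sqrt(44.5000) = 6.67.

6.67


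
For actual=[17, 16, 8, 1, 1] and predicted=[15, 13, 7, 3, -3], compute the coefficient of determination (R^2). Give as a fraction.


Mean(y) = 43/5. SS_res = 34. SS_tot = 1206/5. R^2 = 1 - 34/(1206/5) = 518/603.

518/603


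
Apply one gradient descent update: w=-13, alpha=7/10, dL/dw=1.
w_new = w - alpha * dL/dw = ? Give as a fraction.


w_new = -13 - 7/10 * 1 = -13 - 7/10 = -137/10.

-137/10


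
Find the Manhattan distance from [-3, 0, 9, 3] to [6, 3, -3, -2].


d = sum of absolute differences: |-3-6|=9 + |0-3|=3 + |9--3|=12 + |3--2|=5 = 29.

29


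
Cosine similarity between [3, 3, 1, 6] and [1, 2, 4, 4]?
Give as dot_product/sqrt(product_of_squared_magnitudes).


dot = 37. |a|^2 = 55, |b|^2 = 37. cos = 37/sqrt(2035).

37/sqrt(2035)


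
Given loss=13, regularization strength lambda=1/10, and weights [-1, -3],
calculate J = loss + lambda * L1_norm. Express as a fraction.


L1 norm = sum(|w|) = 4. J = 13 + 1/10 * 4 = 67/5.

67/5


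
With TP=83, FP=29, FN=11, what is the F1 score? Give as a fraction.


Precision = 83/112 = 83/112. Recall = 83/94 = 83/94. F1 = 2*P*R/(P+R) = 83/103.

83/103


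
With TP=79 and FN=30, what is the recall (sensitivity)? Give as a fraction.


Recall = TP / (TP + FN) = 79 / 109 = 79/109.

79/109


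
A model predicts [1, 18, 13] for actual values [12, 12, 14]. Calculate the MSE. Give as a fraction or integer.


MSE = (1/3) * ((12-1)^2=121 + (12-18)^2=36 + (14-13)^2=1). Sum = 158. MSE = 158/3.

158/3


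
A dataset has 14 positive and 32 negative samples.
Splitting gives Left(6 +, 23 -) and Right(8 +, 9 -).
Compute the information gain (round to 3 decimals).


H(parent) = 0.8865. H(left) = 0.7355, H(right) = 0.9975. Weighted = (29/46)*0.7355 + (17/46)*0.9975 = 0.8323. IG = 0.8865 - 0.8323 = 0.0542, which rounds to 0.054.

0.054


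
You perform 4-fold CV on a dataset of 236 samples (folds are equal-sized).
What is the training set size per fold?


Each validation fold has 236/4 = 59 samples. Training set = 236 - 59 = 177.

177


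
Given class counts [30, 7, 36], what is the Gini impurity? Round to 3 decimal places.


Total = 73. Proportions: 30/73, 7/73, 36/73. sum(p_i^2) = 0.4213. Gini = 1 - 0.4213 = 0.5787, which rounds to 0.579.

0.579


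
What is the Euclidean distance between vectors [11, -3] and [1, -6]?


d = sqrt(sum of squared differences). (11-1)^2=100, (-3--6)^2=9. Sum = 109.

sqrt(109)


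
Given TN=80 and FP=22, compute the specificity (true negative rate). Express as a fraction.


Specificity = TN / (TN + FP) = 80 / 102 = 40/51.

40/51


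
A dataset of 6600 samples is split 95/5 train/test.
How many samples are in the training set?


Test set = 6600 * 5% = 330. Training set = 6600 - 330 = 6270.

6270


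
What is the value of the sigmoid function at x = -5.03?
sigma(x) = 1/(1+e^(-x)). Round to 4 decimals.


sigma(-5.03) = 1/(1+e^(5.03)) = 1/(1+152.933013) = 1/153.933013 = 0.0065.

0.0065


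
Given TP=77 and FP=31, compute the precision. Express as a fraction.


Precision = TP / (TP + FP) = 77 / 108 = 77/108.

77/108


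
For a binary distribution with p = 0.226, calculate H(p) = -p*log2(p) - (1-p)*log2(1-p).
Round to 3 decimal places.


H = -0.226*log2(0.226) - 0.774*log2(0.774) = 0.771.

0.771


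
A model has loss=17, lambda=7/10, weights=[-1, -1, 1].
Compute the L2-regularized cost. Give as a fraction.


L2 sq norm = sum(w^2) = 3. J = 17 + 7/10 * 3 = 191/10.

191/10


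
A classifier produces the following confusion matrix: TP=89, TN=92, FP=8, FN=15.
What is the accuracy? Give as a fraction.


Accuracy = (TP + TN) / (TP + TN + FP + FN) = (89 + 92) / 204 = 181/204.

181/204


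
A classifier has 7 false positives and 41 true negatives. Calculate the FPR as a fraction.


FPR = FP / (FP + TN) = 7 / 48 = 7/48.

7/48


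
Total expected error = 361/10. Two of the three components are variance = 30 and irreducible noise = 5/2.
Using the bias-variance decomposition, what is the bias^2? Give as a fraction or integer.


Total error = bias^2 + variance + irreducible noise. So bias^2 = 361/10 - 30 - 5/2 = 18/5.

18/5


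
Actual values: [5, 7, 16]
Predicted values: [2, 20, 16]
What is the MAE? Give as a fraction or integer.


MAE = (1/3) * (|5-2|=3 + |7-20|=13 + |16-16|=0). Sum = 16. MAE = 16/3.

16/3


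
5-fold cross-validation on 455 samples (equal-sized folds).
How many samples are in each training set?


Each validation fold has 455/5 = 91 samples. Training set = 455 - 91 = 364.

364


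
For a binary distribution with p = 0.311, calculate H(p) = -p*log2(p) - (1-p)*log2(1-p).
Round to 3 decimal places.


H = -0.311*log2(0.311) - 0.689*log2(0.689) = 0.894.

0.894


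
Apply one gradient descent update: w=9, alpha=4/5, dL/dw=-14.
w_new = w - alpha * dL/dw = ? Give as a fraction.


w_new = 9 - 4/5 * -14 = 9 - -56/5 = 101/5.

101/5


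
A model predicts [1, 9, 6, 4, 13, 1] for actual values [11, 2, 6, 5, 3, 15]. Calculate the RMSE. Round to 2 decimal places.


MSE = 74.3333. RMSE = sqrt(74.3333) = 8.62.

8.62


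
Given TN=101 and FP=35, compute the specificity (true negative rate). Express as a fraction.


Specificity = TN / (TN + FP) = 101 / 136 = 101/136.

101/136


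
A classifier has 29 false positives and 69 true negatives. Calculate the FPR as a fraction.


FPR = FP / (FP + TN) = 29 / 98 = 29/98.

29/98


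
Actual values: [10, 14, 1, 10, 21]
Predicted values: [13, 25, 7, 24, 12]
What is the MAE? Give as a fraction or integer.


MAE = (1/5) * (|10-13|=3 + |14-25|=11 + |1-7|=6 + |10-24|=14 + |21-12|=9). Sum = 43. MAE = 43/5.

43/5


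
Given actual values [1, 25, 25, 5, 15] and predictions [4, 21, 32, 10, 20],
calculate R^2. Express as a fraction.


Mean(y) = 71/5. SS_res = 124. SS_tot = 2464/5. R^2 = 1 - 124/(2464/5) = 461/616.

461/616


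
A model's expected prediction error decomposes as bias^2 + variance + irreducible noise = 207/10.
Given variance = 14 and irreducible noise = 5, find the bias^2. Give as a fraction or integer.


Total error = bias^2 + variance + irreducible noise. So bias^2 = 207/10 - 14 - 5 = 17/10.

17/10


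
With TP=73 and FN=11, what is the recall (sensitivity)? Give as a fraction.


Recall = TP / (TP + FN) = 73 / 84 = 73/84.

73/84


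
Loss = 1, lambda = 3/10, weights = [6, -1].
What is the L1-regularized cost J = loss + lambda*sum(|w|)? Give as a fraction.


L1 norm = sum(|w|) = 7. J = 1 + 3/10 * 7 = 31/10.

31/10


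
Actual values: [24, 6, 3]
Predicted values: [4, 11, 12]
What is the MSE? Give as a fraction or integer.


MSE = (1/3) * ((24-4)^2=400 + (6-11)^2=25 + (3-12)^2=81). Sum = 506. MSE = 506/3.

506/3


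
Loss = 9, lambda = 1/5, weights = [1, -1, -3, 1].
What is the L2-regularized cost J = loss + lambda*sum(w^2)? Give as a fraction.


L2 sq norm = sum(w^2) = 12. J = 9 + 1/5 * 12 = 57/5.

57/5


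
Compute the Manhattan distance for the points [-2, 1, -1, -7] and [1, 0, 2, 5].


d = sum of absolute differences: |-2-1|=3 + |1-0|=1 + |-1-2|=3 + |-7-5|=12 = 19.

19


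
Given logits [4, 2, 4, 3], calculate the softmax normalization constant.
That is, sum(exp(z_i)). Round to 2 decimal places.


Denom = e^4=54.5982 + e^2=7.3891 + e^4=54.5982 + e^3=20.0855. Sum = 136.6710, which rounds to 136.67.

136.67


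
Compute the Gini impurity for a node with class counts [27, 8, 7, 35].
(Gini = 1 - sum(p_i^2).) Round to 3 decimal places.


Total = 77. Proportions: 27/77, 8/77, 7/77, 35/77. sum(p_i^2) = 0.3486. Gini = 1 - 0.3486 = 0.6514, which rounds to 0.651.

0.651


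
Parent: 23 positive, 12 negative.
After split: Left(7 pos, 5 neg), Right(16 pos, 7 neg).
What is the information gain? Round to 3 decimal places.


H(parent) = 0.9275. H(left) = 0.9799, H(right) = 0.8865. Weighted = (12/35)*0.9799 + (23/35)*0.8865 = 0.9185. IG = 0.9275 - 0.9185 = 0.0090, which rounds to 0.009.

0.009


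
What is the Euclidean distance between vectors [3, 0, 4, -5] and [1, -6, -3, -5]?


d = sqrt(sum of squared differences). (3-1)^2=4, (0--6)^2=36, (4--3)^2=49, (-5--5)^2=0. Sum = 89.

sqrt(89)


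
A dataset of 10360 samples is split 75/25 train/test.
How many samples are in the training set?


Test set = 10360 * 25% = 2590. Training set = 10360 - 2590 = 7770.

7770


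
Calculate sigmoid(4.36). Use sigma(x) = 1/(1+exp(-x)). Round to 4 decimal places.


sigma(4.36) = 1/(1+e^(-4.36)) = 1/(1+0.012778) = 1/1.012778 = 0.9874.

0.9874


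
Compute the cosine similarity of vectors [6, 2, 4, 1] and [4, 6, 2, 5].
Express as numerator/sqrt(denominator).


dot = 49. |a|^2 = 57, |b|^2 = 81. cos = 49/sqrt(4617).

49/sqrt(4617)


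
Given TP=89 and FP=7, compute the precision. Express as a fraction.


Precision = TP / (TP + FP) = 89 / 96 = 89/96.

89/96


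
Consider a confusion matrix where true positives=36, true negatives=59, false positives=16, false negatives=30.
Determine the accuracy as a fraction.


Accuracy = (TP + TN) / (TP + TN + FP + FN) = (36 + 59) / 141 = 95/141.

95/141


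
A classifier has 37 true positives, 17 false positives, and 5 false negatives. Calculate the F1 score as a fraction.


Precision = 37/54 = 37/54. Recall = 37/42 = 37/42. F1 = 2*P*R/(P+R) = 37/48.

37/48


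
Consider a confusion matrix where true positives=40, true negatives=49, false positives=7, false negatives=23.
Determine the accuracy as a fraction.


Accuracy = (TP + TN) / (TP + TN + FP + FN) = (40 + 49) / 119 = 89/119.

89/119


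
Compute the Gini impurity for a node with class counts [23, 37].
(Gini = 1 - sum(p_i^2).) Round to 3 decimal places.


Total = 60. Proportions: 23/60, 37/60. sum(p_i^2) = 0.5272. Gini = 1 - 0.5272 = 0.4728, which rounds to 0.473.

0.473


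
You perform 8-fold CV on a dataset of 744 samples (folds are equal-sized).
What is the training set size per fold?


Each validation fold has 744/8 = 93 samples. Training set = 744 - 93 = 651.

651


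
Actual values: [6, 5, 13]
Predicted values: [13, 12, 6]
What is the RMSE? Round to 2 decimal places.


MSE = 49.0000. RMSE = sqrt(49.0000) = 7.00.

7.00


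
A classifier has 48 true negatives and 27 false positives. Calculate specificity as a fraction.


Specificity = TN / (TN + FP) = 48 / 75 = 16/25.

16/25


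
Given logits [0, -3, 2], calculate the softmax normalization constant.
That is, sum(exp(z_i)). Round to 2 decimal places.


Denom = e^0=1.0000 + e^-3=0.0498 + e^2=7.3891. Sum = 8.4389, which rounds to 8.44.

8.44


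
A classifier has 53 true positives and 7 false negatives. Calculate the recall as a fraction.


Recall = TP / (TP + FN) = 53 / 60 = 53/60.

53/60


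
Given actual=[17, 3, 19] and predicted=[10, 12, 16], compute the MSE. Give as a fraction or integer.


MSE = (1/3) * ((17-10)^2=49 + (3-12)^2=81 + (19-16)^2=9). Sum = 139. MSE = 139/3.

139/3


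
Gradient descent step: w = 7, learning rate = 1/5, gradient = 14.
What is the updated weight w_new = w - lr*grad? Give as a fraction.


w_new = 7 - 1/5 * 14 = 7 - 14/5 = 21/5.

21/5


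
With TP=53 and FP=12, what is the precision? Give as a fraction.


Precision = TP / (TP + FP) = 53 / 65 = 53/65.

53/65


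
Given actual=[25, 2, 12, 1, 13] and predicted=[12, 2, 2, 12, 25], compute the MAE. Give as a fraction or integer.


MAE = (1/5) * (|25-12|=13 + |2-2|=0 + |12-2|=10 + |1-12|=11 + |13-25|=12). Sum = 46. MAE = 46/5.

46/5


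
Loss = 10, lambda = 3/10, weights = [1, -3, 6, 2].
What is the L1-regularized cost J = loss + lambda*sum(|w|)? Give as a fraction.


L1 norm = sum(|w|) = 12. J = 10 + 3/10 * 12 = 68/5.

68/5


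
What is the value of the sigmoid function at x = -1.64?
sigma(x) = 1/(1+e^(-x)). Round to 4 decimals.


sigma(-1.64) = 1/(1+e^(1.64)) = 1/(1+5.155170) = 1/6.155170 = 0.1625.

0.1625


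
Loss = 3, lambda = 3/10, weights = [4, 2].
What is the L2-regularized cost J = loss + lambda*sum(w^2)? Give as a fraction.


L2 sq norm = sum(w^2) = 20. J = 3 + 3/10 * 20 = 9.

9


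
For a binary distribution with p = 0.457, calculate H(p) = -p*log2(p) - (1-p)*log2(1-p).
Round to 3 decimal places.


H = -0.457*log2(0.457) - 0.543*log2(0.543) = 0.995.

0.995


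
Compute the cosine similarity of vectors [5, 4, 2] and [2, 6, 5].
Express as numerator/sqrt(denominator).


dot = 44. |a|^2 = 45, |b|^2 = 65. cos = 44/sqrt(2925).

44/sqrt(2925)


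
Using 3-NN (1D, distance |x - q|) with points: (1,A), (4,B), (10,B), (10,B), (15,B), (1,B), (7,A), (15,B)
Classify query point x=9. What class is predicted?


Distances: |1-9|=8, |4-9|=5, |10-9|=1, |10-9|=1, |15-9|=6, |1-9|=8, |7-9|=2, |15-9|=6. 3 nearest: (10,B), (10,B), (7,A). Counts: {'B': 2, 'A': 1}. Majority class: B.

B


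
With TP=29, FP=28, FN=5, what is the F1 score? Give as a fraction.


Precision = 29/57 = 29/57. Recall = 29/34 = 29/34. F1 = 2*P*R/(P+R) = 58/91.

58/91


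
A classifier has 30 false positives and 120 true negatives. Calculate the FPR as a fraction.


FPR = FP / (FP + TN) = 30 / 150 = 1/5.

1/5


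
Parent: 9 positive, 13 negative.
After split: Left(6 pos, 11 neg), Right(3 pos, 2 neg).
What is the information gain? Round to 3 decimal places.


H(parent) = 0.9760. H(left) = 0.9367, H(right) = 0.9710. Weighted = (17/22)*0.9367 + (5/22)*0.9710 = 0.9445. IG = 0.9760 - 0.9445 = 0.0315, which rounds to 0.032.

0.032


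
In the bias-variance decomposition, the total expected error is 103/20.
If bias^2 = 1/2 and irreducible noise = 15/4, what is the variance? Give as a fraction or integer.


Total error = bias^2 + variance + irreducible noise. So variance = 103/20 - 1/2 - 15/4 = 9/10.

9/10


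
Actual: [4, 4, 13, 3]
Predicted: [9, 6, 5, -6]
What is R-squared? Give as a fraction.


Mean(y) = 6. SS_res = 174. SS_tot = 66. R^2 = 1 - 174/(66) = -18/11.

-18/11


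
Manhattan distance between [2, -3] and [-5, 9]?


d = sum of absolute differences: |2--5|=7 + |-3-9|=12 = 19.

19


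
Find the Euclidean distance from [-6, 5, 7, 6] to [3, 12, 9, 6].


d = sqrt(sum of squared differences). (-6-3)^2=81, (5-12)^2=49, (7-9)^2=4, (6-6)^2=0. Sum = 134.

sqrt(134)


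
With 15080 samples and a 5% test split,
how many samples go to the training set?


Test set = 15080 * 5% = 754. Training set = 15080 - 754 = 14326.

14326


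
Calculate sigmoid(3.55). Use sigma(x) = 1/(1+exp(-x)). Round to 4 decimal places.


sigma(3.55) = 1/(1+e^(-3.55)) = 1/(1+0.028725) = 1/1.028725 = 0.9721.

0.9721


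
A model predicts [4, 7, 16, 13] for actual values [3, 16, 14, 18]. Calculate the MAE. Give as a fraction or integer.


MAE = (1/4) * (|3-4|=1 + |16-7|=9 + |14-16|=2 + |18-13|=5). Sum = 17. MAE = 17/4.

17/4


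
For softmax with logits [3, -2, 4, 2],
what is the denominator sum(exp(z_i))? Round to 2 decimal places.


Denom = e^3=20.0855 + e^-2=0.1353 + e^4=54.5982 + e^2=7.3891. Sum = 82.2081, which rounds to 82.21.

82.21


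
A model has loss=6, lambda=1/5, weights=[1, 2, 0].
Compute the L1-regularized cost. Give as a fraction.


L1 norm = sum(|w|) = 3. J = 6 + 1/5 * 3 = 33/5.

33/5


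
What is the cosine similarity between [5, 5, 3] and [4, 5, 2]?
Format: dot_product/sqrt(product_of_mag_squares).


dot = 51. |a|^2 = 59, |b|^2 = 45. cos = 51/sqrt(2655).

51/sqrt(2655)


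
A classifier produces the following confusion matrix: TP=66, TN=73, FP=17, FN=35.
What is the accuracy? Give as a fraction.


Accuracy = (TP + TN) / (TP + TN + FP + FN) = (66 + 73) / 191 = 139/191.

139/191


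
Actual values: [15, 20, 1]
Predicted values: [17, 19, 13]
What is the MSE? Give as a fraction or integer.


MSE = (1/3) * ((15-17)^2=4 + (20-19)^2=1 + (1-13)^2=144). Sum = 149. MSE = 149/3.

149/3


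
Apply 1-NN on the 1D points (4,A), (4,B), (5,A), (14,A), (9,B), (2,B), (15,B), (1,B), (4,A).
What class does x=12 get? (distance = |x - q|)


Distances: |4-12|=8, |4-12|=8, |5-12|=7, |14-12|=2, |9-12|=3, |2-12|=10, |15-12|=3, |1-12|=11, |4-12|=8. 1 nearest: (14,A). Counts: {'A': 1}. Majority class: A.

A


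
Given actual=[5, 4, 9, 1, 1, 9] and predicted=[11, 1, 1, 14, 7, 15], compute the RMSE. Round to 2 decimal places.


MSE = 58.3333. RMSE = sqrt(58.3333) = 7.64.

7.64


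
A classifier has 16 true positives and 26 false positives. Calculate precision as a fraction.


Precision = TP / (TP + FP) = 16 / 42 = 8/21.

8/21


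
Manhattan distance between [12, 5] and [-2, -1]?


d = sum of absolute differences: |12--2|=14 + |5--1|=6 = 20.

20


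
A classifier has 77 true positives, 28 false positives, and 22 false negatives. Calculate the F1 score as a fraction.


Precision = 77/105 = 11/15. Recall = 77/99 = 7/9. F1 = 2*P*R/(P+R) = 77/102.

77/102


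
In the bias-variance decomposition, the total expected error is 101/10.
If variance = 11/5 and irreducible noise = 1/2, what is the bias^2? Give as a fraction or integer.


Total error = bias^2 + variance + irreducible noise. So bias^2 = 101/10 - 11/5 - 1/2 = 37/5.

37/5


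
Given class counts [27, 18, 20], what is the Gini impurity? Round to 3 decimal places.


Total = 65. Proportions: 27/65, 18/65, 20/65. sum(p_i^2) = 0.3439. Gini = 1 - 0.3439 = 0.6561, which rounds to 0.656.

0.656


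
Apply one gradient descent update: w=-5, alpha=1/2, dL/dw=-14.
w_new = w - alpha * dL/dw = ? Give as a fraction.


w_new = -5 - 1/2 * -14 = -5 - -7 = 2.

2


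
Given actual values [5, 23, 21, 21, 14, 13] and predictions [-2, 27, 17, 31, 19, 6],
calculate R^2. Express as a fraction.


Mean(y) = 97/6. SS_res = 255. SS_tot = 1397/6. R^2 = 1 - 255/(1397/6) = -133/1397.

-133/1397


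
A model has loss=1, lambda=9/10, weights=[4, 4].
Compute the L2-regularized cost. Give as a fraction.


L2 sq norm = sum(w^2) = 32. J = 1 + 9/10 * 32 = 149/5.

149/5


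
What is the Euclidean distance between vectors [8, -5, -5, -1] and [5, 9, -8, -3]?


d = sqrt(sum of squared differences). (8-5)^2=9, (-5-9)^2=196, (-5--8)^2=9, (-1--3)^2=4. Sum = 218.

sqrt(218)


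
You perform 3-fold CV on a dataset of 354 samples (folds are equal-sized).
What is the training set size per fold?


Each validation fold has 354/3 = 118 samples. Training set = 354 - 118 = 236.

236


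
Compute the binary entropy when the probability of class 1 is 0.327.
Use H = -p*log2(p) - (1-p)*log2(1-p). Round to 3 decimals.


H = -0.327*log2(0.327) - 0.673*log2(0.673) = 0.912.

0.912


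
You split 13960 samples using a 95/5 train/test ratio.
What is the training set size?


Test set = 13960 * 5% = 698. Training set = 13960 - 698 = 13262.

13262


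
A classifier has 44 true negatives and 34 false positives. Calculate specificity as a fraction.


Specificity = TN / (TN + FP) = 44 / 78 = 22/39.

22/39


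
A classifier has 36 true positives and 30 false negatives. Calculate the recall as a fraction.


Recall = TP / (TP + FN) = 36 / 66 = 6/11.

6/11


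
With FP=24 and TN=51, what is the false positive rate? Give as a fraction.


FPR = FP / (FP + TN) = 24 / 75 = 8/25.

8/25


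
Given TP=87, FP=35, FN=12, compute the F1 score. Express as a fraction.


Precision = 87/122 = 87/122. Recall = 87/99 = 29/33. F1 = 2*P*R/(P+R) = 174/221.

174/221


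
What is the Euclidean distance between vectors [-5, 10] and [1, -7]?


d = sqrt(sum of squared differences). (-5-1)^2=36, (10--7)^2=289. Sum = 325.

sqrt(325)


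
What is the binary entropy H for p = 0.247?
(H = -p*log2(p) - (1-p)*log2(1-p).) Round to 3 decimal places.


H = -0.247*log2(0.247) - 0.753*log2(0.753) = 0.806.

0.806


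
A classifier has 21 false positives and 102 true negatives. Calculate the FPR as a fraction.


FPR = FP / (FP + TN) = 21 / 123 = 7/41.

7/41


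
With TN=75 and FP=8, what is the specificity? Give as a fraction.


Specificity = TN / (TN + FP) = 75 / 83 = 75/83.

75/83


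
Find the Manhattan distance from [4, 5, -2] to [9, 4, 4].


d = sum of absolute differences: |4-9|=5 + |5-4|=1 + |-2-4|=6 = 12.

12


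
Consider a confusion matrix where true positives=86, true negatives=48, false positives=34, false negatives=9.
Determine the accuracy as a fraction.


Accuracy = (TP + TN) / (TP + TN + FP + FN) = (86 + 48) / 177 = 134/177.

134/177


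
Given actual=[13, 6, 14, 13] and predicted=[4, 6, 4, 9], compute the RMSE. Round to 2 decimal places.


MSE = 49.2500. RMSE = sqrt(49.2500) = 7.02.

7.02


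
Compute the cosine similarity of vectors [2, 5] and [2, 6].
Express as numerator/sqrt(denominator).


dot = 34. |a|^2 = 29, |b|^2 = 40. cos = 34/sqrt(1160).

34/sqrt(1160)


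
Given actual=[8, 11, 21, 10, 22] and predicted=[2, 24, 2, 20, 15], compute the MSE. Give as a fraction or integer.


MSE = (1/5) * ((8-2)^2=36 + (11-24)^2=169 + (21-2)^2=361 + (10-20)^2=100 + (22-15)^2=49). Sum = 715. MSE = 143.

143


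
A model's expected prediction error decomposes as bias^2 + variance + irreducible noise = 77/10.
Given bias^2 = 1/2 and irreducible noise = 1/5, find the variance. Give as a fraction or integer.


Total error = bias^2 + variance + irreducible noise. So variance = 77/10 - 1/2 - 1/5 = 7.

7


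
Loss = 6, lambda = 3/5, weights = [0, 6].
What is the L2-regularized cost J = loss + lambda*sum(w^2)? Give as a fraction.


L2 sq norm = sum(w^2) = 36. J = 6 + 3/5 * 36 = 138/5.

138/5


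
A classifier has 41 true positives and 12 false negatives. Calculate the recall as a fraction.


Recall = TP / (TP + FN) = 41 / 53 = 41/53.

41/53


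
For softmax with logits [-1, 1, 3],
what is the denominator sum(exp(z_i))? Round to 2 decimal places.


Denom = e^-1=0.3679 + e^1=2.7183 + e^3=20.0855. Sum = 23.1717, which rounds to 23.17.

23.17


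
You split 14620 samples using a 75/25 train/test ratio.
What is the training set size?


Test set = 14620 * 25% = 3655. Training set = 14620 - 3655 = 10965.

10965


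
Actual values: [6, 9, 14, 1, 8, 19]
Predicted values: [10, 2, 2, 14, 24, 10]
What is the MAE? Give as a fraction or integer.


MAE = (1/6) * (|6-10|=4 + |9-2|=7 + |14-2|=12 + |1-14|=13 + |8-24|=16 + |19-10|=9). Sum = 61. MAE = 61/6.

61/6


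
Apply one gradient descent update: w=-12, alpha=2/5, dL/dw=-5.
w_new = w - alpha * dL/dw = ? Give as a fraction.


w_new = -12 - 2/5 * -5 = -12 - -2 = -10.

-10


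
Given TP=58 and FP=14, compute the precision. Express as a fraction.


Precision = TP / (TP + FP) = 58 / 72 = 29/36.

29/36


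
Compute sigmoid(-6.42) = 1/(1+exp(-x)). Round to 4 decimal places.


sigma(-6.42) = 1/(1+e^(6.42)) = 1/(1+614.003114) = 1/615.003114 = 0.0016.

0.0016


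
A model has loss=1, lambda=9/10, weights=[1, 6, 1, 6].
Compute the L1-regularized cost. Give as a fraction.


L1 norm = sum(|w|) = 14. J = 1 + 9/10 * 14 = 68/5.

68/5


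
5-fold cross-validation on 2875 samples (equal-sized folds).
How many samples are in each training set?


Each validation fold has 2875/5 = 575 samples. Training set = 2875 - 575 = 2300.

2300


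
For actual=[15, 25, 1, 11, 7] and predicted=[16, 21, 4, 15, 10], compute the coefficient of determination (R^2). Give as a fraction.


Mean(y) = 59/5. SS_res = 51. SS_tot = 1624/5. R^2 = 1 - 51/(1624/5) = 1369/1624.

1369/1624


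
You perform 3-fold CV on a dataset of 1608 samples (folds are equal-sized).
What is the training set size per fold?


Each validation fold has 1608/3 = 536 samples. Training set = 1608 - 536 = 1072.

1072


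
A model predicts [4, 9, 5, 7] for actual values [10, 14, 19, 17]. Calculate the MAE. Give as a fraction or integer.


MAE = (1/4) * (|10-4|=6 + |14-9|=5 + |19-5|=14 + |17-7|=10). Sum = 35. MAE = 35/4.

35/4


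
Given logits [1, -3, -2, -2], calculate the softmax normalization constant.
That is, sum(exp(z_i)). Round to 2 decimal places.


Denom = e^1=2.7183 + e^-3=0.0498 + e^-2=0.1353 + e^-2=0.1353. Sum = 3.0387, which rounds to 3.04.

3.04


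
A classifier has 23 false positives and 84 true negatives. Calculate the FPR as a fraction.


FPR = FP / (FP + TN) = 23 / 107 = 23/107.

23/107


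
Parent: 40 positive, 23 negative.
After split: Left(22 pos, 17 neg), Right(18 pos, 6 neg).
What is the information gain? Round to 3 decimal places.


H(parent) = 0.9468. H(left) = 0.9881, H(right) = 0.8113. Weighted = (39/63)*0.9881 + (24/63)*0.8113 = 0.9207. IG = 0.9468 - 0.9207 = 0.0261, which rounds to 0.026.

0.026


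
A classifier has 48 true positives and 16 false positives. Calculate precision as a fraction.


Precision = TP / (TP + FP) = 48 / 64 = 3/4.

3/4


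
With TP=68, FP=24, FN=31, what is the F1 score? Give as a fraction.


Precision = 68/92 = 17/23. Recall = 68/99 = 68/99. F1 = 2*P*R/(P+R) = 136/191.

136/191


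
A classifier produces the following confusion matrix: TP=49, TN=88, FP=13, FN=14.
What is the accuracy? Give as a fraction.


Accuracy = (TP + TN) / (TP + TN + FP + FN) = (49 + 88) / 164 = 137/164.

137/164


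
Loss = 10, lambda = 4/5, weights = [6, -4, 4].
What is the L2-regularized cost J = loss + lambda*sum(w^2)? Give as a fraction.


L2 sq norm = sum(w^2) = 68. J = 10 + 4/5 * 68 = 322/5.

322/5


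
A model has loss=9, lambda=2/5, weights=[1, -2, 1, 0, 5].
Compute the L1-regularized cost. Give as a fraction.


L1 norm = sum(|w|) = 9. J = 9 + 2/5 * 9 = 63/5.

63/5


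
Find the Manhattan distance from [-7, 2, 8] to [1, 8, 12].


d = sum of absolute differences: |-7-1|=8 + |2-8|=6 + |8-12|=4 = 18.

18


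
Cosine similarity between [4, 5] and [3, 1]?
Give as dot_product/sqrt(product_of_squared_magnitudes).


dot = 17. |a|^2 = 41, |b|^2 = 10. cos = 17/sqrt(410).

17/sqrt(410)


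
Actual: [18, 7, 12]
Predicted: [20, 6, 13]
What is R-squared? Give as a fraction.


Mean(y) = 37/3. SS_res = 6. SS_tot = 182/3. R^2 = 1 - 6/(182/3) = 82/91.

82/91


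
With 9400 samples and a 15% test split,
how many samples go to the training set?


Test set = 9400 * 15% = 1410. Training set = 9400 - 1410 = 7990.

7990


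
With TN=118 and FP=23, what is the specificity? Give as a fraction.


Specificity = TN / (TN + FP) = 118 / 141 = 118/141.

118/141


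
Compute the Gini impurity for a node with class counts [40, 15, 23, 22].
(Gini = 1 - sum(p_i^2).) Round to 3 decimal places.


Total = 100. Proportions: 40/100, 15/100, 23/100, 22/100. sum(p_i^2) = 0.2838. Gini = 1 - 0.2838 = 0.7162, which rounds to 0.716.

0.716


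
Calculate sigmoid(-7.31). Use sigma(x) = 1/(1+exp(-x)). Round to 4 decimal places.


sigma(-7.31) = 1/(1+e^(7.31)) = 1/(1+1495.177189) = 1/1496.177189 = 0.0007.

0.0007


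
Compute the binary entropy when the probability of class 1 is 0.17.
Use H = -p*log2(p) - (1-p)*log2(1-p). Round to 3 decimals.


H = -0.17*log2(0.17) - 0.83*log2(0.83) = 0.658.

0.658


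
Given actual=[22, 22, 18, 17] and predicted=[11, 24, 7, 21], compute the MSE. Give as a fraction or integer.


MSE = (1/4) * ((22-11)^2=121 + (22-24)^2=4 + (18-7)^2=121 + (17-21)^2=16). Sum = 262. MSE = 131/2.

131/2


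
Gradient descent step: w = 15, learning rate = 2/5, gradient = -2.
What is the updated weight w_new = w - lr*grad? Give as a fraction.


w_new = 15 - 2/5 * -2 = 15 - -4/5 = 79/5.

79/5


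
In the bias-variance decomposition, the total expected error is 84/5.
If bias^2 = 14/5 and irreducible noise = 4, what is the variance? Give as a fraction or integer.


Total error = bias^2 + variance + irreducible noise. So variance = 84/5 - 14/5 - 4 = 10.

10


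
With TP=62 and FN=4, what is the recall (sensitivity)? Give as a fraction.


Recall = TP / (TP + FN) = 62 / 66 = 31/33.

31/33


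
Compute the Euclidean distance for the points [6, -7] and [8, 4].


d = sqrt(sum of squared differences). (6-8)^2=4, (-7-4)^2=121. Sum = 125.

sqrt(125)


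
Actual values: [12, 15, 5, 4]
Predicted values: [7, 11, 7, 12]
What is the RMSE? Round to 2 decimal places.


MSE = 27.2500. RMSE = sqrt(27.2500) = 5.22.

5.22


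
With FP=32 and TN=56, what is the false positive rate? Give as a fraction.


FPR = FP / (FP + TN) = 32 / 88 = 4/11.

4/11


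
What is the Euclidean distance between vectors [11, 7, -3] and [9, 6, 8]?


d = sqrt(sum of squared differences). (11-9)^2=4, (7-6)^2=1, (-3-8)^2=121. Sum = 126.

sqrt(126)
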